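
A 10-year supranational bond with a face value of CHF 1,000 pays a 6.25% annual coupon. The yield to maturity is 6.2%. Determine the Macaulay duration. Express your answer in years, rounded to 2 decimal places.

7.73 years

Periodic yield y = 0.062. Discount each cash flow and weight by its year:
  t   CF        PV=CF/(1+0.062)^t    t·PV
  1        62.50        58.8512        58.8512
  2        62.50        55.4155       110.8309
  3        62.50        52.1803       156.5409
  4        62.50        49.1340       196.5359
  5        62.50        46.2655       231.3276
  6        62.50        43.5645       261.3871
  7        62.50        41.0212       287.1484
  8        62.50        38.6264       309.0110
  9        62.50        36.3713       327.3421
  10    1,062.50       582.2155     5,822.1551
  Σ                  1,003.6454     7,761.1302
Price P = Σ PV = 1,003.6454.
Macaulay duration = Σ(t·PV) / P = 7,761.1302 / 1,003.6454 = 7.73294 years.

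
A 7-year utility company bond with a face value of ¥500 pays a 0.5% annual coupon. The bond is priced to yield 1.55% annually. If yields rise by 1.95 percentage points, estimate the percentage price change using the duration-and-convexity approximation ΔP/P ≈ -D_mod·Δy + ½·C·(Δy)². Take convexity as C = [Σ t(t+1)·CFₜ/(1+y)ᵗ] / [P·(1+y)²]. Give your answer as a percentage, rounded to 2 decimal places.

-12.22%

With y = 0.0155:
  t   CF        PV=CF/(1+0.0155)^t    t·PV        t(t+1)·PV
  1         2.50         2.4618         2.4618           4.9237
  2         2.50         2.4243         4.8485          14.5456
  3         2.50         2.3873         7.1618          28.6472
  4         2.50         2.3508         9.4033          47.0165
  5         2.50         2.3149        11.5747          69.4483
  6         2.50         2.2796        13.6777          95.7436
  7       502.50       451.2078     3,158.4544      25,267.6352
  Σ                    465.4265     3,207.5822      25,527.9601
P = 465.4265; D_Mac = 6.89170 yrs; D_mod = 6.78651 yrs; C = 53.18696.
Duration effect: -6.78651 × (+0.0195) = -0.132337
Convexity effect: 0.5 × 53.18696 × (0.0195)² = +0.0101122
ΔP/P ≈ -0.132337 + 0.0101122 = -0.122225 = -12.2225%.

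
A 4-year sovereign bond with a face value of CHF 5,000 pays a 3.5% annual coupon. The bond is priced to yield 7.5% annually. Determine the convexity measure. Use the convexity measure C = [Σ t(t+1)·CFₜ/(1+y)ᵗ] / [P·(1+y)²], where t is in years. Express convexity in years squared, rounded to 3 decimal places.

16.072

With y = 0.075:
  t   CF        PV=CF/(1+0.075)^t    t·PV        t(t+1)·PV
  1       175.00       162.7907       162.7907         325.5814
  2       175.00       151.4332       302.8664         908.5992
  3       175.00       140.8681       422.6043       1,690.4172
  4     5,175.00     3,875.0427    15,500.1710      77,500.8548
  Σ                  4,330.1347    16,388.4324      80,425.4527
P = 4,330.1347.
Convexity = Σ t(t+1)·PV / [P·(1+y)²] = 80,425.4527 / (4,330.1347 × 1.155625) = 16.07219.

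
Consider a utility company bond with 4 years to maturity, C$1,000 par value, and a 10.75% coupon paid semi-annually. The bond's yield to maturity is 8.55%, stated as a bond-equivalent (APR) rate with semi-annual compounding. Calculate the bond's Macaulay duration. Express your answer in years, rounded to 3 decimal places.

Periodic yield y = 0.04275. Discount each cash flow and weight by its period:
  t   CF        PV=CF/(1+0.04275)^t    t·PV
  1        53.75        51.5464        51.5464
  2        53.75        49.4331        98.8663
  3        53.75        47.4065       142.2195
  4        53.75        45.4630       181.8518
  5        53.75        43.5991       217.9955
  6        53.75        41.8116       250.8699
  7        53.75        40.0975       280.6824
  8     1,053.75       753.8692     6,030.9536
  Σ                  1,073.2264     7,254.9853
Price P = Σ PV = 1,073.2264.
Macaulay duration = Σ(t·PV) / P = 7,254.9853 / 1,073.2264 = 6.75998 half-year periods.
In years: 6.75998 / 2 = 3.37999 years.

3.380 years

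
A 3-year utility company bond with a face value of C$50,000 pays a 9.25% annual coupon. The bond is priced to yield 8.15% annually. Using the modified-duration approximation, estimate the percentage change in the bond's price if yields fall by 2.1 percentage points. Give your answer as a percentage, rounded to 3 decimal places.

Periodic yield y = 0.0815. Modified duration first:
  t   CF        PV=CF/(1+0.0815)^t    t·PV
  1     4,625.00     4,276.4679     4,276.4679
  2     4,625.00     3,954.2005     7,908.4011
  3    54,625.00    43,182.9074   129,548.7221
  Σ                 51,413.5758   141,733.5910
P = 51,413.5758; D_Mac = 2.75673 yrs; D_mod = 2.75673/(1+0.0815) = 2.54899 yrs.
ΔP/P ≈ -D_mod · Δy = -2.54899 × (-0.021) = +0.053529 = +5.3529%.

+5.353%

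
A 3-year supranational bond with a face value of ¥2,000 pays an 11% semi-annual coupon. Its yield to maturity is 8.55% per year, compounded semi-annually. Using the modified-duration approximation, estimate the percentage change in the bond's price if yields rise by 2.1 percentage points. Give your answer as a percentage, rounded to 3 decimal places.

Periodic yield y = 0.04275. Modified duration first:
  t   CF        PV=CF/(1+0.04275)^t    t·PV
  1       110.00       105.4903       105.4903
  2       110.00       101.1655       202.3309
  3       110.00        97.0179       291.0538
  4       110.00        93.0405       372.1619
  5       110.00        89.2261       446.1303
  6     2,110.00     1,641.3502     9,848.1015
  Σ                  2,127.2905    11,265.2687
P = 2,127.2905; D_Mac = 5.29559 half-year periods = 2.64780 yrs; D_mod = 2.64780/(1+0.04275) = 2.53924 yrs.
ΔP/P ≈ -D_mod · Δy = -2.53924 × (+0.021) = -0.053324 = -5.3324%.

-5.332%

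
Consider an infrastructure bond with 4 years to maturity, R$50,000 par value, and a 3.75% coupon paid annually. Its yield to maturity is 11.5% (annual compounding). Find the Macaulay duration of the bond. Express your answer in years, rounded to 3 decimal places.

3.753 years

Periodic yield y = 0.115. Discount each cash flow and weight by its year:
  t   CF        PV=CF/(1+0.115)^t    t·PV
  1     1,875.00     1,681.6143     1,681.6143
  2     1,875.00     1,508.1743     3,016.3486
  3     1,875.00     1,352.6227     4,057.8681
  4    51,875.00    33,562.8352   134,251.3407
  Σ                 38,105.2465   143,007.1718
Price P = Σ PV = 38,105.2465.
Macaulay duration = Σ(t·PV) / P = 143,007.1718 / 38,105.2465 = 3.75295 years.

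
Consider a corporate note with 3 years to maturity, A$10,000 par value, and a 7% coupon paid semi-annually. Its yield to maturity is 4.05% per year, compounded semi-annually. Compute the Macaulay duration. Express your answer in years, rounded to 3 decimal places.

2.769 years

Periodic yield y = 0.02025. Discount each cash flow and weight by its period:
  t   CF        PV=CF/(1+0.02025)^t    t·PV
  1       350.00       343.0532       343.0532
  2       350.00       336.2442       672.4885
  3       350.00       329.5704       988.7113
  4       350.00       323.0291     1,292.1163
  5       350.00       316.6176     1,583.0879
  6    10,350.00     9,176.9999    55,061.9997
  Σ                 10,825.5144    59,941.4568
Price P = Σ PV = 10,825.5144.
Macaulay duration = Σ(t·PV) / P = 59,941.4568 / 10,825.5144 = 5.53705 half-year periods.
In years: 5.53705 / 2 = 2.76853 years.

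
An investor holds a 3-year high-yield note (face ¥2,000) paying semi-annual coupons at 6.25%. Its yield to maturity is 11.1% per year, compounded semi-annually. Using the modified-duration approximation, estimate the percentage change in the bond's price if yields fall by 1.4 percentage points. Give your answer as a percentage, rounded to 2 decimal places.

+3.67%

Periodic yield y = 0.0555. Modified duration first:
  t   CF        PV=CF/(1+0.0555)^t    t·PV
  1        62.50        59.2136        59.2136
  2        62.50        56.1001       112.2002
  3        62.50        53.1502       159.4507
  4        62.50        50.3555       201.4221
  5        62.50        47.7077       238.5387
  6     2,062.50     1,491.5731     8,949.4384
  Σ                  1,758.1003     9,720.2637
P = 1,758.1003; D_Mac = 5.52884 half-year periods = 2.76442 yrs; D_mod = 2.76442/(1+0.0555) = 2.61906 yrs.
ΔP/P ≈ -D_mod · Δy = -2.61906 × (-0.014) = +0.036667 = +3.6667%.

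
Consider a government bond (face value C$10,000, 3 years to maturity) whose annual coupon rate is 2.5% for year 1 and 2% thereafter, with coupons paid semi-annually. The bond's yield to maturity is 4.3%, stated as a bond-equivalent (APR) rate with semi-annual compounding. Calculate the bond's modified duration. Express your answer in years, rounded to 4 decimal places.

2.8512 years

Periodic yield y = 0.0215. First find Macaulay duration:
  t   CF        PV=CF/(1+0.0215)^t    t·PV
  1       125.00       122.3691       122.3691
  2       125.00       119.7935       239.5870
  3       100.00        93.8177       281.4532
  4       100.00        91.8431       367.3724
  5       100.00        89.9100       449.5502
  6    10,100.00     8,889.7828    53,338.6965
  Σ                  9,407.5162    54,799.0283
P = 9,407.5162; Macaulay duration = 54,799.0283 / 9,407.5162 = 5.82503 half-year periods = 2.91251 years.
Modified duration = D_Mac / (1 + y) = 2.91251 / 1.0215 = 2.85121 years.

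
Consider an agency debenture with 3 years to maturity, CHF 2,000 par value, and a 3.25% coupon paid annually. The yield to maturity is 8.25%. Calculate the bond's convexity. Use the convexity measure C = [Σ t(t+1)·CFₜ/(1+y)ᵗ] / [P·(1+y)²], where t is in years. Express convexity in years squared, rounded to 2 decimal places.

With y = 0.0825:
  t   CF        PV=CF/(1+0.0825)^t    t·PV        t(t+1)·PV
  1        65.00        60.0462        60.0462         120.0924
  2        65.00        55.4699       110.9398         332.8195
  3     2,065.00     1,627.9323     4,883.7969      19,535.1876
  Σ                  1,743.4484     5,054.7829      19,988.0995
P = 1,743.4484.
Convexity = Σ t(t+1)·PV / [P·(1+y)²] = 19,988.0995 / (1,743.4484 × 1.171806) = 9.78378.

9.78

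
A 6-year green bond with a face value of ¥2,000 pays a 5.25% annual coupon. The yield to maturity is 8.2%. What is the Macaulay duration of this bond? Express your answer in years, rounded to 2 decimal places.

Periodic yield y = 0.082. Discount each cash flow and weight by its year:
  t   CF        PV=CF/(1+0.082)^t    t·PV
  1       105.00        97.0425        97.0425
  2       105.00        89.6881       179.3762
  3       105.00        82.8910       248.6731
  4       105.00        76.6091       306.4363
  5       105.00        70.8032       354.0161
  6     2,105.00     1,311.8632     7,871.1789
  Σ                  1,728.8971     9,056.7231
Price P = Σ PV = 1,728.8971.
Macaulay duration = Σ(t·PV) / P = 9,056.7231 / 1,728.8971 = 5.23844 years.

5.24 years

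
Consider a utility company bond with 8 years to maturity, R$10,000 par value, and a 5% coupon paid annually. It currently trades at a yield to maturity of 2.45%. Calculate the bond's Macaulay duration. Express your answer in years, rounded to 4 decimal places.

6.8987 years

Periodic yield y = 0.0245. Discount each cash flow and weight by its year:
  t   CF        PV=CF/(1+0.0245)^t    t·PV
  1       500.00       488.0429       488.0429
  2       500.00       476.3718       952.7437
  3       500.00       464.9798     1,394.9395
  4       500.00       453.8603     1,815.4410
  5       500.00       443.0066     2,215.0330
  6       500.00       432.4125     2,594.4749
  7       500.00       422.0717     2,954.5021
  8    10,500.00     8,651.5435    69,212.3482
  Σ                 11,832.2892    81,627.5254
Price P = Σ PV = 11,832.2892.
Macaulay duration = Σ(t·PV) / P = 81,627.5254 / 11,832.2892 = 6.89871 years.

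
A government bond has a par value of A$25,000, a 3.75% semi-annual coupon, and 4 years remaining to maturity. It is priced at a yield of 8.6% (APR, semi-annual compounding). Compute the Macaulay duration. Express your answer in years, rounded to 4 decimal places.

3.7234 years

Periodic yield y = 0.043. Discount each cash flow and weight by its period:
  t   CF        PV=CF/(1+0.043)^t    t·PV
  1       468.75       449.4247       449.4247
  2       468.75       430.8962       861.7924
  3       468.75       413.1315     1,239.3946
  4       468.75       396.0993     1,584.3971
  5       468.75       379.7692     1,898.8460
  6       468.75       364.1124     2,184.6742
  7       468.75       349.1010     2,443.7072
  8    25,468.75    18,185.8315   145,486.6521
  Σ                 20,968.3659   156,148.8883
Price P = Σ PV = 20,968.3659.
Macaulay duration = Σ(t·PV) / P = 156,148.8883 / 20,968.3659 = 7.44688 half-year periods.
In years: 7.44688 / 2 = 3.72344 years.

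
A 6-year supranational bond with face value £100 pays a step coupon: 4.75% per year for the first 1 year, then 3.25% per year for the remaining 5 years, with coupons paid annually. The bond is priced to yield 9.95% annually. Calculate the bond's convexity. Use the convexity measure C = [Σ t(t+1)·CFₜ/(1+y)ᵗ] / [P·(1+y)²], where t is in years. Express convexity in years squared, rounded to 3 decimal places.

With y = 0.0995:
  t   CF        PV=CF/(1+0.0995)^t    t·PV        t(t+1)·PV
  1         4.75         4.3201         4.3201           8.6403
  2         3.25         2.6884         5.3768          16.1304
  3         3.25         2.4451         7.3353          29.3413
  4         3.25         2.2238         8.8953          44.4767
  5         3.25         2.0226        10.1129          60.6776
  6       103.25        58.4411       350.6468       2,454.5278
  Σ                     72.1412       386.6873       2,613.7940
P = 72.1412.
Convexity = Σ t(t+1)·PV / [P·(1+y)²] = 2,613.7940 / (72.1412 × 1.208900) = 29.97074.

29.971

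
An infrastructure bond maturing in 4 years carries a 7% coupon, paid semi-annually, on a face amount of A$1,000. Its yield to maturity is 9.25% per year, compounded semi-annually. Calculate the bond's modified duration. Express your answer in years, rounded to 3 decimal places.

Periodic yield y = 0.04625. First find Macaulay duration:
  t   CF        PV=CF/(1+0.04625)^t    t·PV
  1        35.00        33.4528        33.4528
  2        35.00        31.9740        63.9480
  3        35.00        30.5606        91.6817
  4        35.00        29.2096       116.8385
  5        35.00        27.9184       139.5921
  6        35.00        26.6843       160.1056
  7        35.00        25.5047       178.5327
  8     1,035.00       720.8694     5,766.9551
  Σ                    926.1738     6,551.1065
P = 926.1738; Macaulay duration = 6,551.1065 / 926.1738 = 7.07330 half-year periods = 3.53665 years.
Modified duration = D_Mac / (1 + y) = 3.53665 / 1.04625 = 3.38031 years.

3.380 years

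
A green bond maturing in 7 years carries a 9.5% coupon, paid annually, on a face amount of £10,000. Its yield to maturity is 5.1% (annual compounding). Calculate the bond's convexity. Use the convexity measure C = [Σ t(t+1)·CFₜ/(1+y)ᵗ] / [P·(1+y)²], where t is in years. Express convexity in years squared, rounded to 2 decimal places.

With y = 0.051:
  t   CF        PV=CF/(1+0.051)^t    t·PV        t(t+1)·PV
  1       950.00       903.9010       903.9010       1,807.8021
  2       950.00       860.0391     1,720.0781       5,160.2343
  3       950.00       818.3055     2,454.9164       9,819.6657
  4       950.00       778.5970     3,114.3881      15,571.9405
  5       950.00       740.8154     3,704.0772      22,224.4632
  6       950.00       704.8672     4,229.2033      29,604.4229
  7    10,950.00     7,730.2779    54,111.9453     432,895.5625
  Σ                 12,536.8032    70,238.5095     517,084.0913
P = 12,536.8032.
Convexity = Σ t(t+1)·PV / [P·(1+y)²] = 517,084.0913 / (12,536.8032 × 1.104601) = 37.33954.

37.34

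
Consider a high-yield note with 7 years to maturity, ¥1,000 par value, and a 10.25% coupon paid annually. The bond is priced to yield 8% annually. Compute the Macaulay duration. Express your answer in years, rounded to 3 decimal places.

5.421 years

Periodic yield y = 0.08. Discount each cash flow and weight by its year:
  t   CF        PV=CF/(1+0.08)^t    t·PV
  1       102.50        94.9074        94.9074
  2       102.50        87.8772       175.7545
  3       102.50        81.3678       244.1034
  4       102.50        75.3406       301.3622
  5       102.50        69.7598       348.7989
  6       102.50        64.5924       387.5543
  7     1,102.50       643.2982     4,503.0871
  Σ                  1,117.1433     6,055.5679
Price P = Σ PV = 1,117.1433.
Macaulay duration = Σ(t·PV) / P = 6,055.5679 / 1,117.1433 = 5.42058 years.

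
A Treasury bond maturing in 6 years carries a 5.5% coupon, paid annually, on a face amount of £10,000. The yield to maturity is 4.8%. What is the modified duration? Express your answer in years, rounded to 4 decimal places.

5.0428 years

Periodic yield y = 0.048. First find Macaulay duration:
  t   CF        PV=CF/(1+0.048)^t    t·PV
  1       550.00       524.8092       524.8092
  2       550.00       500.7721     1,001.5442
  3       550.00       477.8360     1,433.5079
  4       550.00       455.9504     1,823.8014
  5       550.00       435.0671     2,175.3357
  6    10,550.00     7,963.1476    47,778.8854
  Σ                 10,357.5823    54,737.8838
P = 10,357.5823; Macaulay duration = 54,737.8838 / 10,357.5823 = 5.28481 years.
Modified duration = D_Mac / (1 + y) = 5.28481 / 1.048 = 5.04276 years.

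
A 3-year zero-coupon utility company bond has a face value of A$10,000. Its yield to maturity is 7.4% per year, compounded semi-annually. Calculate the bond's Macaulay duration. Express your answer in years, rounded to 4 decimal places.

A zero-coupon bond has a single cash flow at maturity, so its Macaulay duration equals its maturity: 3 years.
(Equivalently: 6 semi-annual periods ÷ 2 = 3 years.)

3.0000 years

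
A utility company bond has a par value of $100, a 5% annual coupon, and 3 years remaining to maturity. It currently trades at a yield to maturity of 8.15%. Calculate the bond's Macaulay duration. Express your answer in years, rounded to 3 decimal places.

2.853 years

Periodic yield y = 0.0815. Discount each cash flow and weight by its year:
  t   CF        PV=CF/(1+0.0815)^t    t·PV
  1         5.00         4.6232         4.6232
  2         5.00         4.2748         8.5496
  3       105.00        83.0060       249.0181
  Σ                     91.9041       262.1910
Price P = Σ PV = 91.9041.
Macaulay duration = Σ(t·PV) / P = 262.1910 / 91.9041 = 2.85288 years.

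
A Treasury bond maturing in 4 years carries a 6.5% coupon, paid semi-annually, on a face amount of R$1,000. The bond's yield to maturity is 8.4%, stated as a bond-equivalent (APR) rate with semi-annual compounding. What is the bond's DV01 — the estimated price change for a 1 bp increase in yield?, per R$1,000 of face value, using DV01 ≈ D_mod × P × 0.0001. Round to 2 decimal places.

R$0.32

Periodic yield y = 0.042.
  t   CF        PV=CF/(1+0.042)^t    t·PV
  1        32.50        31.1900        31.1900
  2        32.50        29.9328        59.8657
  3        32.50        28.7263        86.1790
  4        32.50        27.5685       110.2738
  5        32.50        26.4573       132.2863
  6        32.50        25.3908       152.3450
  7        32.50        24.3674       170.5719
  8     1,032.50       742.9307     5,943.4456
  Σ                    936.5639     6,686.1573
P = 936.5639; D_Mac = 7.13903 half-year periods = 3.56951 yrs; D_mod = 3.42564 yrs.
DV01 ≈ 3.42564 × 936.5639 × 0.0001 = 0.320833.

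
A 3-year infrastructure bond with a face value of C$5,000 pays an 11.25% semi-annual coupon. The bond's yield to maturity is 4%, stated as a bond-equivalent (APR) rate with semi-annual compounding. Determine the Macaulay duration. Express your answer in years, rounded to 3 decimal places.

2.665 years

Periodic yield y = 0.02. Discount each cash flow and weight by its period:
  t   CF        PV=CF/(1+0.02)^t    t·PV
  1       281.25       275.7353       275.7353
  2       281.25       270.3287       540.6574
  3       281.25       265.0282       795.0845
  4       281.25       259.8315     1,039.3261
  5       281.25       254.7368     1,273.6840
  6     5,281.25     4,689.5989    28,137.5932
  Σ                  6,015.2593    32,062.0804
Price P = Σ PV = 6,015.2593.
Macaulay duration = Σ(t·PV) / P = 32,062.0804 / 6,015.2593 = 5.33012 half-year periods.
In years: 5.33012 / 2 = 2.66506 years.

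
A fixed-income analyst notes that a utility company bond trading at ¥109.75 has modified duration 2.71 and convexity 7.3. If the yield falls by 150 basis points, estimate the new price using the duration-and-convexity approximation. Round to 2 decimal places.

Duration effect: -D_mod·Δy = -2.71 × (-0.015) = +0.040650
Convexity effect: ½·C·(Δy)² = 0.5 × 7.3 × (-0.015)² = +0.00082125
ΔP/P ≈ +0.040650 + 0.00082125 = +0.04147125
New price ≈ 109.75 × (1 + 0.04147125) = 114.3014696875.

¥114.30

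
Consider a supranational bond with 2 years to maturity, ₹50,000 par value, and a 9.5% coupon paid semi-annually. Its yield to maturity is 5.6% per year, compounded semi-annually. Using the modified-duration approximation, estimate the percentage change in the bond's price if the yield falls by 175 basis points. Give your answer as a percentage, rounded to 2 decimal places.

Periodic yield y = 0.028. Modified duration first:
  t   CF        PV=CF/(1+0.028)^t    t·PV
  1     2,375.00     2,310.3113     2,310.3113
  2     2,375.00     2,247.3845     4,494.7690
  3     2,375.00     2,186.1717     6,558.5151
  4    52,375.00    46,897.7036   187,590.8143
  Σ                 53,641.5711   200,954.4098
P = 53,641.5711; D_Mac = 3.74624 half-year periods = 1.87312 yrs; D_mod = 1.87312/(1+0.028) = 1.82210 yrs.
ΔP/P ≈ -D_mod · Δy = -1.82210 × (-0.0175) = +0.031887 = +3.1887%.

+3.19%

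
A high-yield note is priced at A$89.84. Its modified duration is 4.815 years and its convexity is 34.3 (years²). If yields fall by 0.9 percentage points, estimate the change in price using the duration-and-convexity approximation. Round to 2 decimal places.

Duration effect: -D_mod·Δy = -4.815 × (-0.009) = +0.043335
Convexity effect: ½·C·(Δy)² = 0.5 × 34.3 × (-0.009)² = +0.00138915
ΔP/P ≈ +0.043335 + 0.00138915 = +0.04472415
ΔP ≈ 89.84 × (+0.04472415) = +4.018017636.

+A$4.02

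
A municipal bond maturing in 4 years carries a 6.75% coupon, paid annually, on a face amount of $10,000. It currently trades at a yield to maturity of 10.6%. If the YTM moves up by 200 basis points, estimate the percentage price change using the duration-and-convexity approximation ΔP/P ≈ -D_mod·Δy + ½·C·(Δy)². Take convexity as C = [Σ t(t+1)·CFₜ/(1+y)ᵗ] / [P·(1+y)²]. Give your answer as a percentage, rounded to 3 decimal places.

-6.243%

With y = 0.106:
  t   CF        PV=CF/(1+0.106)^t    t·PV        t(t+1)·PV
  1       675.00       610.3074       610.3074       1,220.6148
  2       675.00       551.8150     1,103.6300       3,310.8901
  3       675.00       498.9286     1,496.7858       5,987.1431
  4    10,675.00     7,134.2344    28,536.9377     142,684.6885
  Σ                  8,795.2855    31,747.6609     153,203.3366
P = 8,795.2855; D_Mac = 3.60962 yrs; D_mod = 3.26367 yrs; C = 14.23994.
Duration effect: -3.26367 × (+0.02) = -0.065273
Convexity effect: 0.5 × 14.23994 × (0.02)² = +0.0028480
ΔP/P ≈ -0.065273 + 0.0028480 = -0.062425 = -6.2425%.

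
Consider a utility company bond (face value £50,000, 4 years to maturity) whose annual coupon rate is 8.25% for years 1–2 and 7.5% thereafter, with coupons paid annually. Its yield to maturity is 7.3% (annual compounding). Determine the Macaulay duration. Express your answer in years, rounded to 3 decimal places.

Periodic yield y = 0.073. Discount each cash flow and weight by its year:
  t   CF        PV=CF/(1+0.073)^t    t·PV
  1     4,125.00     3,844.3616     3,844.3616
  2     4,125.00     3,582.8160     7,165.6321
  3     3,750.00     3,035.5130     9,106.5391
  4    53,750.00    40,548.9470   162,195.7880
  Σ                 51,011.6377   182,312.3208
Price P = Σ PV = 51,011.6377.
Macaulay duration = Σ(t·PV) / P = 182,312.3208 / 51,011.6377 = 3.57394 years.

3.574 years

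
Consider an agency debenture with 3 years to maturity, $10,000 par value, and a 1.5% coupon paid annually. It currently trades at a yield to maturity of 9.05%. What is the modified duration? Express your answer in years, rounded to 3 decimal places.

2.706 years

Periodic yield y = 0.0905. First find Macaulay duration:
  t   CF        PV=CF/(1+0.0905)^t    t·PV
  1       150.00       137.5516       137.5516
  2       150.00       126.1363       252.2725
  3    10,150.00     7,826.8864    23,480.6593
  Σ                  8,090.5743    23,870.4834
P = 8,090.5743; Macaulay duration = 23,870.4834 / 8,090.5743 = 2.95041 years.
Modified duration = D_Mac / (1 + y) = 2.95041 / 1.0905 = 2.70555 years.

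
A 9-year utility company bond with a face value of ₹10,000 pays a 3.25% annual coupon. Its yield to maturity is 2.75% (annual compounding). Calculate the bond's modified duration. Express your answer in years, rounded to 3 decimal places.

Periodic yield y = 0.0275. First find Macaulay duration:
  t   CF        PV=CF/(1+0.0275)^t    t·PV
  1       325.00       316.3017       316.3017
  2       325.00       307.8362       615.6724
  3       325.00       299.5973       898.7918
  4       325.00       291.5789     1,166.3155
  5       325.00       283.7750     1,418.8752
  6       325.00       276.1801     1,657.0806
  7       325.00       268.7884     1,881.5189
  8       325.00       261.5946     2,092.7565
  9    10,325.00     8,088.2317    72,794.0856
  Σ                 10,393.8839    82,841.3982
P = 10,393.8839; Macaulay duration = 82,841.3982 / 10,393.8839 = 7.97021 years.
Modified duration = D_Mac / (1 + y) = 7.97021 / 1.0275 = 7.75689 years.

7.757 years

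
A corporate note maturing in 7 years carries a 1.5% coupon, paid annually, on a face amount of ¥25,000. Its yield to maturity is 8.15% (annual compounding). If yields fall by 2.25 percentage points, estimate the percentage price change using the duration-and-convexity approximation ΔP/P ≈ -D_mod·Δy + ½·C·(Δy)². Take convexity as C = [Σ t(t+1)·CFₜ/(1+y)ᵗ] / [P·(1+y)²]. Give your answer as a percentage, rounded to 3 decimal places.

With y = 0.0815:
  t   CF        PV=CF/(1+0.0815)^t    t·PV        t(t+1)·PV
  1       375.00       346.7406       346.7406         693.4813
  2       375.00       320.6109       641.2217       1,923.6651
  3       375.00       296.4502       889.3505       3,557.4020
  4       375.00       274.1102     1,096.4407       5,482.2037
  5       375.00       253.4537     1,267.2685       7,603.6112
  6       375.00       234.3539     1,406.1232       9,842.8624
  7    25,375.00    14,662.9173   102,640.4210     821,123.3676
  Σ                 16,388.6367   108,287.5663     850,226.5934
P = 16,388.6367; D_Mac = 6.60748 yrs; D_mod = 6.10955 yrs; C = 44.35461.
Duration effect: -6.10955 × (-0.0225) = +0.137465
Convexity effect: 0.5 × 44.35461 × (-0.0225)² = +0.0112273
ΔP/P ≈ +0.137465 + 0.0112273 = +0.148692 = +14.8692%.

+14.869%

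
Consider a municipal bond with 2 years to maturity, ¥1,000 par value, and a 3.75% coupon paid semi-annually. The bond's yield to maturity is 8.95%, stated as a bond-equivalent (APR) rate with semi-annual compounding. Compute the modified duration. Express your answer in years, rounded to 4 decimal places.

Periodic yield y = 0.04475. First find Macaulay duration:
  t   CF        PV=CF/(1+0.04475)^t    t·PV
  1        18.75        17.9469        17.9469
  2        18.75        17.1782        34.3563
  3        18.75        16.4424        49.3271
  4     1,018.75       855.1024     3,420.4094
  Σ                    906.6697     3,522.0397
P = 906.6697; Macaulay duration = 3,522.0397 / 906.6697 = 3.88459 half-year periods = 1.94229 years.
Modified duration = D_Mac / (1 + y) = 1.94229 / 1.04475 = 1.85910 years.

1.8591 years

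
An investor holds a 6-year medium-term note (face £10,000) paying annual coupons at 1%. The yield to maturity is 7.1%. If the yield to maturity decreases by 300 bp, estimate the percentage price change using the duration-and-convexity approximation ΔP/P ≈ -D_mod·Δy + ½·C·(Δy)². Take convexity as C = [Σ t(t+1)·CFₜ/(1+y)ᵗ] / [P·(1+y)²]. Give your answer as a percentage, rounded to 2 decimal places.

+17.88%

With y = 0.071:
  t   CF        PV=CF/(1+0.071)^t    t·PV        t(t+1)·PV
  1       100.00        93.3707        93.3707         186.7414
  2       100.00        87.1808       174.3617         523.0851
  3       100.00        81.4013       244.2040         976.8162
  4       100.00        76.0050       304.0200       1,520.0998
  5       100.00        70.9664       354.8319       2,128.9914
  6    10,100.00     6,692.4410    40,154.6458     281,082.5205
  Σ                  7,101.3652    41,325.4340     286,418.2542
P = 7,101.3652; D_Mac = 5.81936 yrs; D_mod = 5.43358 yrs; C = 35.16251.
Duration effect: -5.43358 × (-0.03) = +0.163007
Convexity effect: 0.5 × 35.16251 × (-0.03)² = +0.0158231
ΔP/P ≈ +0.163007 + 0.0158231 = +0.178831 = +17.8831%.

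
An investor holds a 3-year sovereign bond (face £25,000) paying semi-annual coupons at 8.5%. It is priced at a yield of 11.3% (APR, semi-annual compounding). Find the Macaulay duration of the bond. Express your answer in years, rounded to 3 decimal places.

Periodic yield y = 0.0565. Discount each cash flow and weight by its period:
  t   CF        PV=CF/(1+0.0565)^t    t·PV
  1     1,062.50     1,005.6791     1,005.6791
  2     1,062.50       951.8970     1,903.7939
  3     1,062.50       900.9910     2,702.9729
  4     1,062.50       852.8073     3,411.2294
  5     1,062.50       807.2005     4,036.0026
  6    26,062.50    18,741.2720   112,447.6320
  Σ                 23,259.8469   125,507.3099
Price P = Σ PV = 23,259.8469.
Macaulay duration = Σ(t·PV) / P = 125,507.3099 / 23,259.8469 = 5.39588 half-year periods.
In years: 5.39588 / 2 = 2.69794 years.

2.698 years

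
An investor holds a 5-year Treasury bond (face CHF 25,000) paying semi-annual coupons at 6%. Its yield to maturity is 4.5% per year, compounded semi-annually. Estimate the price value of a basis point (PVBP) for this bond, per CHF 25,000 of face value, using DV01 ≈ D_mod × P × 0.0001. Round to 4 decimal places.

CHF 11.5150

Periodic yield y = 0.0225.
  t   CF        PV=CF/(1+0.0225)^t    t·PV
  1       750.00       733.4963       733.4963
  2       750.00       717.3558     1,434.7117
  3       750.00       701.5705     2,104.7115
  4       750.00       686.1325     2,744.5300
  5       750.00       671.0342     3,355.1712
  6       750.00       656.2682     3,937.6092
  7       750.00       641.8271     4,492.7897
  8       750.00       627.7038     5,021.6301
  9       750.00       613.8912     5,525.0209
  10   25,750.00    20,613.1359   206,131.3590
  Σ                 26,662.4156   235,481.0295
P = 26,662.4156; D_Mac = 8.83195 half-year periods = 4.41597 yrs; D_mod = 4.31880 yrs.
DV01 ≈ 4.31880 × 26,662.4156 × 0.0001 = 11.514965.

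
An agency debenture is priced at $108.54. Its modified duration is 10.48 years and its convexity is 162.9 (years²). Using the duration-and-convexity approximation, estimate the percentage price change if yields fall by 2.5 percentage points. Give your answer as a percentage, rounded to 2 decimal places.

+31.29%

Duration effect: -D_mod·Δy = -10.48 × (-0.025) = +0.262000
Convexity effect: ½·C·(Δy)² = 0.5 × 162.9 × (-0.025)² = +0.05090625
ΔP/P ≈ +0.262000 + 0.05090625 = +0.31290625
= +31.290625%.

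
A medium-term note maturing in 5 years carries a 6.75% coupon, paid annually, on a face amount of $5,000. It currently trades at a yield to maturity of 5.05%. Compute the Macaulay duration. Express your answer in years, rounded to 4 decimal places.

4.4295 years

Periodic yield y = 0.0505. Discount each cash flow and weight by its year:
  t   CF        PV=CF/(1+0.0505)^t    t·PV
  1       337.50       321.2756       321.2756
  2       337.50       305.8311       611.6622
  3       337.50       291.1291       873.3873
  4       337.50       277.1338     1,108.5353
  5     5,337.50     4,172.1278    20,860.6391
  Σ                  5,367.4974    23,775.4995
Price P = Σ PV = 5,367.4974.
Macaulay duration = Σ(t·PV) / P = 23,775.4995 / 5,367.4974 = 4.42953 years.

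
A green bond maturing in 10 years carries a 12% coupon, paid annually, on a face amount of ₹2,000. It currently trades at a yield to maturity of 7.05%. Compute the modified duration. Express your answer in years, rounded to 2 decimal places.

Periodic yield y = 0.0705. First find Macaulay duration:
  t   CF        PV=CF/(1+0.0705)^t    t·PV
  1       240.00       224.1943       224.1943
  2       240.00       209.4295       418.8590
  3       240.00       195.6371       586.9113
  4       240.00       182.7530       731.0121
  5       240.00       170.7174       853.5872
  6       240.00       159.4745       956.8469
  7       240.00       148.9720     1,042.8037
  8       240.00       139.1611     1,113.2888
  9       240.00       129.9964     1,169.9673
  10    2,240.00     1,133.3950    11,333.9503
  Σ                  2,693.7303    18,431.4209
P = 2,693.7303; Macaulay duration = 18,431.4209 / 2,693.7303 = 6.84234 years.
Modified duration = D_Mac / (1 + y) = 6.84234 / 1.0705 = 6.39172 years.

6.39 years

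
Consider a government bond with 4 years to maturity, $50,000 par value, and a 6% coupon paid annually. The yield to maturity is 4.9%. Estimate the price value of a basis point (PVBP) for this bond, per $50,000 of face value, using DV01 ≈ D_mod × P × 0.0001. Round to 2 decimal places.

Periodic yield y = 0.049.
  t   CF        PV=CF/(1+0.049)^t    t·PV
  1     3,000.00     2,859.8665     2,859.8665
  2     3,000.00     2,726.2789     5,452.5577
  3     3,000.00     2,598.9312     7,796.7937
  4    53,000.00    43,769.7350   175,078.9398
  Σ                 51,954.8116   191,188.1579
P = 51,954.8116; D_Mac = 3.67989 yrs; D_mod = 3.50800 yrs.
DV01 ≈ 3.50800 × 51,954.8116 × 0.0001 = 18.225754.

$18.23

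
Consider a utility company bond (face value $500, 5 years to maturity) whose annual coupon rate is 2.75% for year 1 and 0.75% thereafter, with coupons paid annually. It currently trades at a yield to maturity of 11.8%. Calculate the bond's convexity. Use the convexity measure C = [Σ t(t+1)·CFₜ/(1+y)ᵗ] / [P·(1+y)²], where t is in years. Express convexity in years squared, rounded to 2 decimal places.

With y = 0.118:
  t   CF        PV=CF/(1+0.118)^t    t·PV        t(t+1)·PV
  1        13.75        12.2987        12.2987          24.5975
  2         3.75         3.0002         6.0004          18.0011
  3         3.75         2.6835         8.0506          32.2023
  4         3.75         2.4003         9.6012          48.0058
  5       503.75       288.4072     1,442.0358       8,652.2149
  Σ                    308.7899     1,477.9867       8,775.0216
P = 308.7899.
Convexity = Σ t(t+1)·PV / [P·(1+y)²] = 8,775.0216 / (308.7899 × 1.249924) = 22.73534.

22.74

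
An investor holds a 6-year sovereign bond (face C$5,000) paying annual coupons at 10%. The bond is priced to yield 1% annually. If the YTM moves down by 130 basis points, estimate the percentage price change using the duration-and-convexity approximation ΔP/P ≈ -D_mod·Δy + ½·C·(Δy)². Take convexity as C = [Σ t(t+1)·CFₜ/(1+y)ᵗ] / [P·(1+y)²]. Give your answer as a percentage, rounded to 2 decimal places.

With y = 0.01:
  t   CF        PV=CF/(1+0.01)^t    t·PV        t(t+1)·PV
  1       500.00       495.0495       495.0495         990.0990
  2       500.00       490.1480       980.2960       2,940.8881
  3       500.00       485.2951     1,455.8852       5,823.5409
  4       500.00       480.4902     1,921.9607       9,609.8034
  5       500.00       475.7328     2,378.6642      14,271.9853
  6     5,500.00     5,181.2488    31,087.4928     217,612.4493
  Σ                  7,607.9644    38,319.3484     251,248.7661
P = 7,607.9644; D_Mac = 5.03674 yrs; D_mod = 4.98687 yrs; C = 32.37373.
Duration effect: -4.98687 × (-0.013) = +0.064829
Convexity effect: 0.5 × 32.37373 × (-0.013)² = +0.0027356
ΔP/P ≈ +0.064829 + 0.0027356 = +0.067565 = +6.7565%.

+6.76%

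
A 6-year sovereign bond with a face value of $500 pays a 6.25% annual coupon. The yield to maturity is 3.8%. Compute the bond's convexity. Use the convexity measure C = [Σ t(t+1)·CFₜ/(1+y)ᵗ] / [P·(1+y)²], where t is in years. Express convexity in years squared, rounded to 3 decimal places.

32.422

With y = 0.038:
  t   CF        PV=CF/(1+0.038)^t    t·PV        t(t+1)·PV
  1        31.25        30.1060        30.1060          60.2119
  2        31.25        29.0038        58.0077         174.0230
  3        31.25        27.9420        83.8261         335.3044
  4        31.25        26.9191       107.6764         538.3821
  5        31.25        25.9336       129.6681         778.0088
  6       531.25       424.7318     2,548.3911      17,838.7374
  Σ                    564.6364     2,957.6753      19,724.6676
P = 564.6364.
Convexity = Σ t(t+1)·PV / [P·(1+y)²] = 19,724.6676 / (564.6364 × 1.077444) = 32.42247.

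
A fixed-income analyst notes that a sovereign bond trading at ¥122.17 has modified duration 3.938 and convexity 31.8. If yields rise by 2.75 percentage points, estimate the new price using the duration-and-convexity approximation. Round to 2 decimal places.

¥110.41

Duration effect: -D_mod·Δy = -3.938 × (+0.0275) = -0.108295
Convexity effect: ½·C·(Δy)² = 0.5 × 31.8 × (0.0275)² = +0.012024375
ΔP/P ≈ -0.108295 + 0.012024375 = -0.096270625
New price ≈ 122.17 × (1 - 0.096270625) = 110.40861774375.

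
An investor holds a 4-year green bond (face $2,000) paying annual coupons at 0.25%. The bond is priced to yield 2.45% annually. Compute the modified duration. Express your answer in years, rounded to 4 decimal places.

3.8890 years

Periodic yield y = 0.0245. First find Macaulay duration:
  t   CF        PV=CF/(1+0.0245)^t    t·PV
  1         5.00         4.8804         4.8804
  2         5.00         4.7637         9.5274
  3         5.00         4.6498        13.9494
  4     2,005.00     1,819.9796     7,279.9185
  Σ                  1,834.2736     7,308.2758
P = 1,834.2736; Macaulay duration = 7,308.2758 / 1,834.2736 = 3.98429 years.
Modified duration = D_Mac / (1 + y) = 3.98429 / 1.0245 = 3.88901 years.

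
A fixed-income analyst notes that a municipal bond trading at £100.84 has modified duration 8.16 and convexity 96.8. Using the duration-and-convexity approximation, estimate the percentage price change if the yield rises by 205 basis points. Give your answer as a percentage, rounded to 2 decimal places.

Duration effect: -D_mod·Δy = -8.16 × (+0.0205) = -0.167280
Convexity effect: ½·C·(Δy)² = 0.5 × 96.8 × (0.0205)² = +0.0203401
ΔP/P ≈ -0.167280 + 0.0203401 = -0.1469399
= -14.69399%.

-14.69%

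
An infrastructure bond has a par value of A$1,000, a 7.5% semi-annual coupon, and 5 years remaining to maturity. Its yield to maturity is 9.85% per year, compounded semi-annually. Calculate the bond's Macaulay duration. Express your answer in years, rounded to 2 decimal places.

Periodic yield y = 0.04925. Discount each cash flow and weight by its period:
  t   CF        PV=CF/(1+0.04925)^t    t·PV
  1        37.50        35.7398        35.7398
  2        37.50        34.0622        68.1245
  3        37.50        32.4634        97.3903
  4        37.50        30.9396       123.7586
  5        37.50        29.4874       147.4370
  6        37.50        28.1033       168.6198
  7        37.50        26.7842       187.4893
  8        37.50        25.5270       204.2158
  9        37.50        24.3288       218.9591
  10    1,037.50       641.5025     6,415.0246
  Σ                    908.9382     7,666.7588
Price P = Σ PV = 908.9382.
Macaulay duration = Σ(t·PV) / P = 7,666.7588 / 908.9382 = 8.43485 half-year periods.
In years: 8.43485 / 2 = 4.21743 years.

4.22 years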